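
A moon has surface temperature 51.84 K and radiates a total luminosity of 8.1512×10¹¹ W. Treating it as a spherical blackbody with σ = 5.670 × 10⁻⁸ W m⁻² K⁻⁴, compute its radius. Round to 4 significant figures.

L = 4πR²σT⁴ ⇒ R = √(L/(4πσT⁴)).
σT⁴ = 0.409490 W/m², so R = √(8.1512×10¹¹/(4π×0.409490)) = 3.980×10⁵ m.

R ≈ 3.980×10⁵ m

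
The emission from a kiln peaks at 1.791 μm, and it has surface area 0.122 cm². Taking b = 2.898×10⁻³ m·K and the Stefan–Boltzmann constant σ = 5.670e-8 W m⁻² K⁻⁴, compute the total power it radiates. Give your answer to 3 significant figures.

Wien's law: T = b/λ_max = 2.898×10⁻³/1.791×10⁻⁶ = 1618.09 K.
Area A = 0.122 cm² = 1.22×10⁻⁵ m².
Then P = σAT⁴ = 5.670×10⁻⁸×1.22×10⁻⁵×(1618.09)⁴ = 4.74 W.

P ≈ 4.74 W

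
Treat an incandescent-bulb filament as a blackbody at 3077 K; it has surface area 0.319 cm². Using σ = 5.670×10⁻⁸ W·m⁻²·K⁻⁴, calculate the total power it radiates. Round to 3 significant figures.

P ≈ 162 W

Area A = 0.319 cm² = 3.19×10⁻⁵ m².
P = σAT⁴ = 5.670×10⁻⁸ × 3.19×10⁻⁵ × (3077)⁴ = 162 W.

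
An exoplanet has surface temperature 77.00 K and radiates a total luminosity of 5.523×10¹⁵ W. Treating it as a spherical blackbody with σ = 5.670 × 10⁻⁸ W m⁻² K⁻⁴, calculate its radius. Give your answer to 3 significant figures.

L = 4πR²σT⁴ ⇒ R = √(L/(4πσT⁴)).
σT⁴ = 1.99318 W/m², so R = √(5.523×10¹⁵/(4π×1.99318)) = 1.48×10⁷ m.

R ≈ 1.48×10⁷ m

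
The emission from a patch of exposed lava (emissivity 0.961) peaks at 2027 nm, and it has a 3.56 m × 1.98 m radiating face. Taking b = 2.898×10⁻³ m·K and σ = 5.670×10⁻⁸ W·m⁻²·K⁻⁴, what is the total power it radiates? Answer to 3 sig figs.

Wien's law: T = b/λ_max = 2.898×10⁻³/2.027×10⁻⁶ = 1429.70 K.
Area A = 3.56 × 1.98 = 7.0488 m².
Then P = εσAT⁴ = 0.961×5.670×10⁻⁸×7.0488×(1429.70)⁴ = 1.60×10⁶ W.

P ≈ 1.60×10⁶ W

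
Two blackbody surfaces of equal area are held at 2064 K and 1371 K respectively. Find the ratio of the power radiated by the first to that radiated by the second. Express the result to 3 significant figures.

P₁/P₂ ≈ 5.14

With equal areas, P₁/P₂ = (T₁/T₂)⁴ = (2064/1371)⁴ = 5.14.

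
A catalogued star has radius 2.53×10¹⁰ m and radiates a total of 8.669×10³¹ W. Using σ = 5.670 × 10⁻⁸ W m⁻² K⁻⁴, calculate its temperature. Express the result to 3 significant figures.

Surface area A = 4πR² = 4π(2.53×10¹⁰ m)² = 8.04361×10²¹ m².
P = σAT⁴ ⇒ T = (P/(σA))^(1/4) = (8.669×10³¹/(5.670×10⁻⁸×8.04361×10²¹))^(1/4) = 2.09×10⁴ K.

T ≈ 2.09×10⁴ K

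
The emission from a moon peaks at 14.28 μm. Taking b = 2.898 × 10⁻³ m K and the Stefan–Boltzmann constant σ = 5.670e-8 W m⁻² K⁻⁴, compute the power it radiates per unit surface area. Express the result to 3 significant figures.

I ≈ 96.2 W/m²

Wien's law: T = b/λ_max = 2.898×10⁻³/1.428×10⁻⁵ = 202.941 K.
Then I = σT⁴ = 5.670×10⁻⁸×(202.941)⁴ = 96.2 W/m².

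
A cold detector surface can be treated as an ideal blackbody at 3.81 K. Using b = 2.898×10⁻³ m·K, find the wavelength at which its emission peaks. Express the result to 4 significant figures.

Wien's displacement law: λ_max = b/T = (2.898×10⁻³ m·K)/(3.81 K) = 7.6063×10⁻⁴ m.
That is 7.606×10⁻⁴ m, in the infrared range.

λ_max ≈ 7.606×10⁻⁴ m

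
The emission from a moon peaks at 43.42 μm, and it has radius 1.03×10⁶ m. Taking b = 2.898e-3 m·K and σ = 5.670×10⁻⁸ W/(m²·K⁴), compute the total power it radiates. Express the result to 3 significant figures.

P ≈ 1.50×10¹³ W

Wien's law: T = b/λ_max = 2.898×10⁻³/4.342×10⁻⁵ = 66.7434 K.
Surface area A = 4πR² = 4π(1.03×10⁶ m)² = 1.33317×10¹³ m².
Then P = σAT⁴ = 5.670×10⁻⁸×1.33317×10¹³×(66.7434)⁴ = 1.50×10¹³ W.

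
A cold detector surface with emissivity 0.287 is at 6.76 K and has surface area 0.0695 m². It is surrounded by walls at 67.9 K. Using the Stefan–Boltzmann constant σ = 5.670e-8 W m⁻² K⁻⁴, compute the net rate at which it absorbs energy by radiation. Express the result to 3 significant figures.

Area A = 0.0695 m².
Net radiated power P_net = εσA(T⁴ − T₀⁴) = 0.287×5.670×10⁻⁸×0.0695×(6.76⁴ − 67.9⁴).
T⁴ − T₀⁴ = 2088.27 − 2.12559×10⁷ = -2.12538×10⁷ K⁴, so P_net = -0.0240 W — negative, meaning a net gain of 0.0240 W.

Net gain ≈ 0.0240 W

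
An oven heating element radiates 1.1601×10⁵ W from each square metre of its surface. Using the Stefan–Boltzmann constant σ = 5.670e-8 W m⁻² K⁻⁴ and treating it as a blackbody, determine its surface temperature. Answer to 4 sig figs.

T ≈ 1196 K

I = σT⁴, so T = (I/σ)^(1/4) = (1.1601×10⁵/(5.670×10⁻⁸))^(1/4) = 1196 K.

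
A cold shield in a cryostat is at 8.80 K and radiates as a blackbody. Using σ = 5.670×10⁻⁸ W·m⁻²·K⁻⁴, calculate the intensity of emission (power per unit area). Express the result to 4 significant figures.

Stefan–Boltzmann: I = σT⁴ = 5.670×10⁻⁸ × (8.80)⁴ = 3.400×10⁻⁴ W/m².

I ≈ 3.400×10⁻⁴ W/m²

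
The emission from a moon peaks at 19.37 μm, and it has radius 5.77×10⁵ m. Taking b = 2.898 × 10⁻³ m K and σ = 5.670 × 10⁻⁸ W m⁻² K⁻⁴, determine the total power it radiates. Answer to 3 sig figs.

Wien's law: T = b/λ_max = 2.898×10⁻³/1.937×10⁻⁵ = 149.613 K.
Surface area A = 4πR² = 4π(5.77×10⁵ m)² = 4.18371×10¹² m².
Then P = σAT⁴ = 5.670×10⁻⁸×4.18371×10¹²×(149.613)⁴ = 1.19×10¹⁴ W.

P ≈ 1.19×10¹⁴ W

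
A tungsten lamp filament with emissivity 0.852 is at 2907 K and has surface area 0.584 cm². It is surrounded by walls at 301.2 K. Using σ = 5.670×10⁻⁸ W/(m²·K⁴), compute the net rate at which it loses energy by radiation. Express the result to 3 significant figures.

Net loss ≈ 201 W

Area A = 0.584 cm² = 5.84×10⁻⁵ m².
Net radiated power P_net = εσA(T⁴ − T₀⁴) = 0.852×5.670×10⁻⁸×5.84×10⁻⁵×(2907⁴ − 301.2⁴).
T⁴ − T₀⁴ = 7.14135×10¹³ − 8.23038×10⁹ = 7.14053×10¹³ K⁴, so P_net = 201 W.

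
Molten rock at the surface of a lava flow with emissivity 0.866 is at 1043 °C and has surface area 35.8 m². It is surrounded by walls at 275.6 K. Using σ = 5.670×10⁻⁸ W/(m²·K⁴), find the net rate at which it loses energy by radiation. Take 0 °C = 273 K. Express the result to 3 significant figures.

T = 1043 °C + 273 = 1316 K.
Area A = 35.8 m².
Net radiated power P_net = εσA(T⁴ − T₀⁴) = 0.866×5.670×10⁻⁸×35.8×(1316⁴ − 275.6⁴).
T⁴ − T₀⁴ = 2.99933×10¹² − 5.76922×10⁹ = 2.99356×10¹² K⁴, so P_net = 5.26×10⁶ W.

Net loss ≈ 5.26×10⁶ W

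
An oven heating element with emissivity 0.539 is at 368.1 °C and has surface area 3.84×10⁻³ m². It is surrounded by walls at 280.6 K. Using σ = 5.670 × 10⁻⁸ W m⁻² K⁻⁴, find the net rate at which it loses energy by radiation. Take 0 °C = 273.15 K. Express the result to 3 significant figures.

Net loss ≈ 19.1 W

T = 368.1 °C + 273.15 = 641.25 K.
Area A = 3.84×10⁻³ m².
Net radiated power P_net = εσA(T⁴ − T₀⁴) = 0.539×5.670×10⁻⁸×3.84×10⁻³×(641.25⁴ − 280.6⁴).
T⁴ − T₀⁴ = 1.69087×10¹¹ − 6.19941×10⁹ = 1.62888×10¹¹ K⁴, so P_net = 19.1 W.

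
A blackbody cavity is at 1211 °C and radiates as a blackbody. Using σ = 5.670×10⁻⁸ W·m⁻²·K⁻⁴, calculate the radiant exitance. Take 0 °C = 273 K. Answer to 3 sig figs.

T = 1211 °C + 273 = 1484 K.
Stefan–Boltzmann: I = σT⁴ = 5.670×10⁻⁸ × (1484)⁴ = 2.75×10⁵ W/m².

I ≈ 2.75×10⁵ W/m²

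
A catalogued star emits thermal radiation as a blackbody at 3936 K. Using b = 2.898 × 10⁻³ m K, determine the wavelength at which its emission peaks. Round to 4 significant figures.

Wien's displacement law: λ_max = b/T = (2.898×10⁻³ m·K)/(3936 K) = 7.3628×10⁻⁷ m.
That is 0.7363 μm, in the visible range.

λ_max ≈ 0.7363 μm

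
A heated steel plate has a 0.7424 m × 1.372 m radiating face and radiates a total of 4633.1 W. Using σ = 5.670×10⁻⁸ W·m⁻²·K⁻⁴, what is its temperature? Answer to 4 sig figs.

T ≈ 532.2 K

Area A = 0.7424 × 1.372 = 1.01857 m².
P = σAT⁴ ⇒ T = (P/(σA))^(1/4) = (4633.1/(5.670×10⁻⁸×1.01857))^(1/4) = 532.2 K.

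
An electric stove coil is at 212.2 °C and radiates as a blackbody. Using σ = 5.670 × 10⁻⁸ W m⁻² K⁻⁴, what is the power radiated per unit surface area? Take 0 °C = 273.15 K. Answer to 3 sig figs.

T = 212.2 °C + 273.15 = 485.35 K.
Stefan–Boltzmann: I = σT⁴ = 5.670×10⁻⁸ × (485.35)⁴ = 3.15×10³ W/m².

I ≈ 3.15×10³ W/m²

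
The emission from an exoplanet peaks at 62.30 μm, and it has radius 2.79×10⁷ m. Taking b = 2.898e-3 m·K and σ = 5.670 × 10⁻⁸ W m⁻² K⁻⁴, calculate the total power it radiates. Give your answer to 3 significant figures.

P ≈ 2.60×10¹⁵ W

Wien's law: T = b/λ_max = 2.898×10⁻³/6.230×10⁻⁵ = 46.5169 K.
Surface area A = 4πR² = 4π(2.79×10⁷ m)² = 9.78179×10¹⁵ m².
Then P = σAT⁴ = 5.670×10⁻⁸×9.78179×10¹⁵×(46.5169)⁴ = 2.60×10¹⁵ W.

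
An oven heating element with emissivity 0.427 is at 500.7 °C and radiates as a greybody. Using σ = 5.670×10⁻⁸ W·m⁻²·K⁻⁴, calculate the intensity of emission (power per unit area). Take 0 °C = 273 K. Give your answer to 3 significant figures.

I ≈ 8.68×10³ W/m²

T = 500.7 °C + 273 = 773.7 K.
Stefan–Boltzmann: I = εσT⁴ = 0.427 × 5.670×10⁻⁸ × (773.7)⁴ = 8.68×10³ W/m².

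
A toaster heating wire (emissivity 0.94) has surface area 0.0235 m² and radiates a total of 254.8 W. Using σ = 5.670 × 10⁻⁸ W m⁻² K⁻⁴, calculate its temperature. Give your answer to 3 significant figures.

T ≈ 672 K

Area A = 0.0235 m².
P = εσAT⁴ ⇒ T = (P/(εσA))^(1/4) = (254.8/(0.94×5.670×10⁻⁸×0.0235))^(1/4) = 672 K.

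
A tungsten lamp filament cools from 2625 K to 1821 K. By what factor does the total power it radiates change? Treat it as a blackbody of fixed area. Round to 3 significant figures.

P₂/P₁ ≈ 0.232

P ∝ T⁴, so P₂/P₁ = (T₂/T₁)⁴ = (1821/2625)⁴ = (0.693714)⁴ = 0.232.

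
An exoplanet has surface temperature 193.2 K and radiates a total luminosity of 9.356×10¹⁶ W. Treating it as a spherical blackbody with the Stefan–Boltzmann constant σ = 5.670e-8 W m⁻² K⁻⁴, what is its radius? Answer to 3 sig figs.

L = 4πR²σT⁴ ⇒ R = √(L/(4πσT⁴)).
σT⁴ = 78.9972 W/m², so R = √(9.356×10¹⁶/(4π×78.9972)) = 9.71×10⁶ m.

R ≈ 9.71×10⁶ m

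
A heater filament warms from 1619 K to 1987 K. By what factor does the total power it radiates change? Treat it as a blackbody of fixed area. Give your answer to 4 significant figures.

P ∝ T⁴, so P₂/P₁ = (T₂/T₁)⁴ = (1987/1619)⁴ = (1.22730)⁴ = 2.269.

P₂/P₁ ≈ 2.269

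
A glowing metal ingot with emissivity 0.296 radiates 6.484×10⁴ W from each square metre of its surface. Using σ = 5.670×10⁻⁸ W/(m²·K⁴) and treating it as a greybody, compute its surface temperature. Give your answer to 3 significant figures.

I = εσT⁴, so T = (I/εσ)^(1/4) = (6.484×10⁴/(0.296×5.670×10⁻⁸))^(1/4) = 1.40×10³ K.

T ≈ 1.40×10³ K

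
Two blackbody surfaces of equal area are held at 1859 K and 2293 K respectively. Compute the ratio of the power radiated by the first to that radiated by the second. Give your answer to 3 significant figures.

With equal areas, P₁/P₂ = (T₁/T₂)⁴ = (1859/2293)⁴ = 0.432.

P₁/P₂ ≈ 0.432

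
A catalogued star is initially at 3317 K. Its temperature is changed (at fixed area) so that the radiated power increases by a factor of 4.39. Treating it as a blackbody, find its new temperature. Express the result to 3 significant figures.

P ∝ T⁴, so T₂/T₁ = (P₂/P₁)^(1/4) = (4.39)^(1/4) = 1.44749.
T₂ = 3317 × 1.44749 = 4.80×10³ K.

T₂ ≈ 4.80×10³ K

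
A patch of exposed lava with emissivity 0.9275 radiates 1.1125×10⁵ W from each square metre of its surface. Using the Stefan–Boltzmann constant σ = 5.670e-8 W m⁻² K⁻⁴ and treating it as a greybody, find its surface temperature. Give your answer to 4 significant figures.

I = εσT⁴, so T = (I/εσ)^(1/4) = (1.1125×10⁵/(0.9275×5.670×10⁻⁸))^(1/4) = 1206 K.

T ≈ 1206 K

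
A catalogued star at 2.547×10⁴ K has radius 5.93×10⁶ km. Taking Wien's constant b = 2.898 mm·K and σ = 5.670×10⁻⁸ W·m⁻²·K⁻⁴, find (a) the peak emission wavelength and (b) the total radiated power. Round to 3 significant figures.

(a) λ_max = b/T = 2.898×10⁻³/2.547×10⁴ = 1.138×10⁻⁷ m = 114 nm.
Surface area A = 4πR² = 4π(5.93×10⁹ m)² = 4.41895×10²⁰ m².
(b) P = σAT⁴ = 5.670×10⁻⁸×4.41895×10²⁰×(2.547×10⁴)⁴ = 1.05×10³¹ W.

λ_max ≈ 114 nm; P ≈ 1.05×10³¹ W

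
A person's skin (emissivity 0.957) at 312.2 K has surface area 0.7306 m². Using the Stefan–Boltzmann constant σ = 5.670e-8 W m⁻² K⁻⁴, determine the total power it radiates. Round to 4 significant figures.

Area A = 0.7306 m².
P = εσAT⁴ = 0.957 × 5.670×10⁻⁸ × 0.7306 × (312.2)⁴ = 376.6 W.

P ≈ 376.6 W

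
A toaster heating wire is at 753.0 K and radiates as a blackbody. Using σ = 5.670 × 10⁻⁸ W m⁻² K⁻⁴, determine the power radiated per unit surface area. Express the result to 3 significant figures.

I ≈ 1.82×10⁴ W/m²

Stefan–Boltzmann: I = σT⁴ = 5.670×10⁻⁸ × (753.0)⁴ = 1.82×10⁴ W/m².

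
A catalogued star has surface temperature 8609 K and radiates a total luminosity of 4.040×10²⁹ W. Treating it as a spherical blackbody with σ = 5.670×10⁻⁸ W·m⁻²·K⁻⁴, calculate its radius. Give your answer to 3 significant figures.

L = 4πR²σT⁴ ⇒ R = √(L/(4πσT⁴)).
σT⁴ = 3.11454×10⁸ W/m², so R = √(4.040×10²⁹/(4π×3.11454×10⁸)) = 1.02×10¹⁰ m.

R ≈ 1.02×10¹⁰ m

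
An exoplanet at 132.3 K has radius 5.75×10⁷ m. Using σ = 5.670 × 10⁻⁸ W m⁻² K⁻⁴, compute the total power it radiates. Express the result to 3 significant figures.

Surface area A = 4πR² = 4π(5.75×10⁷ m)² = 4.15476×10¹⁶ m².
P = σAT⁴ = 5.670×10⁻⁸ × 4.15476×10¹⁶ × (132.3)⁴ = 7.22×10¹⁷ W.

P ≈ 7.22×10¹⁷ W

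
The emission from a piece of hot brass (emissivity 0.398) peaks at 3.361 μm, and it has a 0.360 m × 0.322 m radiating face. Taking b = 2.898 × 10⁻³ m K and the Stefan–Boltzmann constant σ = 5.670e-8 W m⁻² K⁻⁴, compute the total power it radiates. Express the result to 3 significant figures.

P ≈ 1.45×10³ W

Wien's law: T = b/λ_max = 2.898×10⁻³/3.361×10⁻⁶ = 862.243 K.
Area A = 0.360 × 0.322 = 0.11592 m².
Then P = εσAT⁴ = 0.398×5.670×10⁻⁸×0.11592×(862.243)⁴ = 1.45×10³ W.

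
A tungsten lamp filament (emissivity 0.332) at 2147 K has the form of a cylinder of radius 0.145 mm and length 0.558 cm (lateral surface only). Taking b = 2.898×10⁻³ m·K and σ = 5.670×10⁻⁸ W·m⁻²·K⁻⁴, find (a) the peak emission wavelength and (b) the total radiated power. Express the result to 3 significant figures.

(a) λ_max = b/T = 2.898×10⁻³/2147 = 1.350×10⁻⁶ m = 1.35×10³ nm.
Lateral area A = 2πrL = 2π×1.45×10⁻⁴×5.58×10⁻³ = 5.08373×10⁻⁶ m².
(b) P = εσAT⁴ = 0.332×5.670×10⁻⁸×5.08373×10⁻⁶×(2147)⁴ = 2.03 W.

λ_max ≈ 1.35×10³ nm; P ≈ 2.03 W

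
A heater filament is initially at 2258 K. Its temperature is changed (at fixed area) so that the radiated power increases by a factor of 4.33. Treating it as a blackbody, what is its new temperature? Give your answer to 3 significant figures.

P ∝ T⁴, so T₂/T₁ = (P₂/P₁)^(1/4) = (4.33)^(1/4) = 1.44252.
T₂ = 2258 × 1.44252 = 3.26×10³ K.

T₂ ≈ 3.26×10³ K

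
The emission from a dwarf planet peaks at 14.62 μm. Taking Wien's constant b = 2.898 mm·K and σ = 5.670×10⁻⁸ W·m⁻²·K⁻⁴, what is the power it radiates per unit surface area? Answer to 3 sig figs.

I ≈ 87.5 W/m²

Wien's law: T = b/λ_max = 2.898×10⁻³/1.462×10⁻⁵ = 198.222 K.
Then I = σT⁴ = 5.670×10⁻⁸×(198.222)⁴ = 87.5 W/m².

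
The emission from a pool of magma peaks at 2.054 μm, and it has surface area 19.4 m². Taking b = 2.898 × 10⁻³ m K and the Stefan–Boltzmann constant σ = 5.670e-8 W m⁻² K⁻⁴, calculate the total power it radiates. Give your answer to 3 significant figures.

Wien's law: T = b/λ_max = 2.898×10⁻³/2.054×10⁻⁶ = 1410.91 K.
Area A = 19.4 m².
Then P = σAT⁴ = 5.670×10⁻⁸×19.4×(1410.91)⁴ = 4.36×10⁶ W.

P ≈ 4.36×10⁶ W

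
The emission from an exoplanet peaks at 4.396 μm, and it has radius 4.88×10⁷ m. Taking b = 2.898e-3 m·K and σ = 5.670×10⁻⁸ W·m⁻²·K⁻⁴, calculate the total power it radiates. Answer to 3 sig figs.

Wien's law: T = b/λ_max = 2.898×10⁻³/4.396×10⁻⁶ = 659.236 K.
Surface area A = 4πR² = 4π(4.88×10⁷ m)² = 2.99261×10¹⁶ m².
Then P = σAT⁴ = 5.670×10⁻⁸×2.99261×10¹⁶×(659.236)⁴ = 3.20×10²⁰ W.

P ≈ 3.20×10²⁰ W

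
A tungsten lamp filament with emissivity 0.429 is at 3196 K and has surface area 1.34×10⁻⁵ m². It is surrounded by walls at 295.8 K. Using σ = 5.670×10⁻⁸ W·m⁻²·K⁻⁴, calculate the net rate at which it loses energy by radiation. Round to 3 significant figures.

Net loss ≈ 34.0 W

Area A = 1.34×10⁻⁵ m².
Net radiated power P_net = εσA(T⁴ − T₀⁴) = 0.429×5.670×10⁻⁸×1.34×10⁻⁵×(3196⁴ − 295.8⁴).
T⁴ − T₀⁴ = 1.04334×10¹⁴ − 7.65584×10⁹ = 1.04326×10¹⁴ K⁴, so P_net = 34.0 W.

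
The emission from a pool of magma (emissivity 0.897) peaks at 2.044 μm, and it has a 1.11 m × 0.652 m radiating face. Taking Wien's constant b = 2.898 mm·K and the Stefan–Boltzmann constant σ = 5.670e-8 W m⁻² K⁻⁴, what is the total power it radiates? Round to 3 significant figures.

Wien's law: T = b/λ_max = 2.898×10⁻³/2.044×10⁻⁶ = 1417.81 K.
Area A = 1.11 × 0.652 = 0.72372 m².
Then P = εσAT⁴ = 0.897×5.670×10⁻⁸×0.72372×(1417.81)⁴ = 1.49×10⁵ W.

P ≈ 1.49×10⁵ W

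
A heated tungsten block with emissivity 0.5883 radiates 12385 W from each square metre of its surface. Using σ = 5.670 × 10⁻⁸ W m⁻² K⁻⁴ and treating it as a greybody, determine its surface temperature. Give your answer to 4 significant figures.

T ≈ 780.6 K

I = εσT⁴, so T = (I/εσ)^(1/4) = (12385/(0.5883×5.670×10⁻⁸))^(1/4) = 780.6 K.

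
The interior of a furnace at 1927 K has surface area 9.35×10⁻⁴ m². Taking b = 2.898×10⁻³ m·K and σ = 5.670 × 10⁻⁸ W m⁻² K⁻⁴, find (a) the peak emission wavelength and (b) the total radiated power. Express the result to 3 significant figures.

(a) λ_max = b/T = 2.898×10⁻³/1927 = 1.504×10⁻⁶ m = 1.50×10³ nm.
Area A = 9.35×10⁻⁴ m².
(b) P = σAT⁴ = 5.670×10⁻⁸×9.35×10⁻⁴×(1927)⁴ = 731 W.

λ_max ≈ 1.50×10³ nm; P ≈ 731 W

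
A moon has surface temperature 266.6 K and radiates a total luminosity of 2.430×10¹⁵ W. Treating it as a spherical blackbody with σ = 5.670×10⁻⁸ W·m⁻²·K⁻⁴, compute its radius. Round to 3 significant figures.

R ≈ 8.22×10⁵ m

L = 4πR²σT⁴ ⇒ R = √(L/(4πσT⁴)).
σT⁴ = 286.433 W/m², so R = √(2.430×10¹⁵/(4π×286.433)) = 8.22×10⁵ m.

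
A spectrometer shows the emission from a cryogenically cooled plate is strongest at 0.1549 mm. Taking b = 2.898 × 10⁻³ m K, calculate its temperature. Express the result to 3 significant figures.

T ≈ 18.7 K

Wien's law gives T = b/λ_max = (2.898×10⁻³ m·K)/(1.549×10⁻⁴ m) = 18.7 K.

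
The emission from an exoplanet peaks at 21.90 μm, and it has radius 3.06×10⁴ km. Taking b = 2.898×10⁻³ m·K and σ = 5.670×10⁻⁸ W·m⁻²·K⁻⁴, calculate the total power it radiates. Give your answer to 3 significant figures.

P ≈ 2.05×10¹⁷ W

Wien's law: T = b/λ_max = 2.898×10⁻³/2.190×10⁻⁵ = 132.329 K.
Surface area A = 4πR² = 4π(3.06×10⁷ m)² = 1.17666×10¹⁶ m².
Then P = σAT⁴ = 5.670×10⁻⁸×1.17666×10¹⁶×(132.329)⁴ = 2.05×10¹⁷ W.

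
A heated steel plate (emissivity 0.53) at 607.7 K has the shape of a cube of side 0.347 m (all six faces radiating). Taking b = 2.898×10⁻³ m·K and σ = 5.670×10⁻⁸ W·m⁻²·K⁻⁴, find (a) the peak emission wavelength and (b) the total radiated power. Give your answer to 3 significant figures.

λ_max ≈ 4.77 μm; P ≈ 2.96×10³ W

(a) λ_max = b/T = 2.898×10⁻³/607.7 = 4.769×10⁻⁶ m = 4.77 μm.
Area A = 6s² = 6×(0.347 m)² = 0.722454 m².
(b) P = εσAT⁴ = 0.53×5.670×10⁻⁸×0.722454×(607.7)⁴ = 2.96×10³ W.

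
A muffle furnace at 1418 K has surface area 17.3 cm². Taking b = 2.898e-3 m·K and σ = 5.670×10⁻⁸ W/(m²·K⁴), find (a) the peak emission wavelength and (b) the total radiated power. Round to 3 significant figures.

λ_max ≈ 2.04×10³ nm; P ≈ 397 W

(a) λ_max = b/T = 2.898×10⁻³/1418 = 2.044×10⁻⁶ m = 2.04×10³ nm.
Area A = 17.3 cm² = 1.73×10⁻³ m².
(b) P = σAT⁴ = 5.670×10⁻⁸×1.73×10⁻³×(1418)⁴ = 397 W.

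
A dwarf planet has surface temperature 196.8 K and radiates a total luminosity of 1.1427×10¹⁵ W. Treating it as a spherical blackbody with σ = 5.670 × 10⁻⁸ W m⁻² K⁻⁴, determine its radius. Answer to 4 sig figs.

L = 4πR²σT⁴ ⇒ R = √(L/(4πσT⁴)).
σT⁴ = 85.0518 W/m², so R = √(1.1427×10¹⁵/(4π×85.0518)) = 1.034×10⁶ m.

R ≈ 1.034×10⁶ m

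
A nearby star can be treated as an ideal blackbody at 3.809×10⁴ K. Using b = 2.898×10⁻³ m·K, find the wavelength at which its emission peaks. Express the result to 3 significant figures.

λ_max ≈ 76.1 nm

Wien's displacement law: λ_max = b/T = (2.898×10⁻³ m·K)/(3.809×10⁴ K) = 7.608×10⁻⁸ m.
That is 76.1 nm, in the ultraviolet range.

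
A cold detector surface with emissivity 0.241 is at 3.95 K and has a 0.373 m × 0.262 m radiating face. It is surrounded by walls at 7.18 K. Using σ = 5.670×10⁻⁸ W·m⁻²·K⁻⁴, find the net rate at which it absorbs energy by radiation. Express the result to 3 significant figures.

Net gain ≈ 3.22×10⁻⁶ W

Area A = 0.373 × 0.262 = 0.097726 m².
Net radiated power P_net = εσA(T⁴ − T₀⁴) = 0.241×5.670×10⁻⁸×0.097726×(3.95⁴ − 7.18⁴).
T⁴ − T₀⁴ = 243.438 − 2657.65 = -2414.21 K⁴, so P_net = -3.22×10⁻⁶ W — negative, meaning a net gain of 3.22×10⁻⁶ W.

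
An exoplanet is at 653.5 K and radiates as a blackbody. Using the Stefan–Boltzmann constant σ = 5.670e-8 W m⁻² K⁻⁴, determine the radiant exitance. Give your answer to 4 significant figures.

I ≈ 1.034×10⁴ W/m²

Stefan–Boltzmann: I = σT⁴ = 5.670×10⁻⁸ × (653.5)⁴ = 1.034×10⁴ W/m².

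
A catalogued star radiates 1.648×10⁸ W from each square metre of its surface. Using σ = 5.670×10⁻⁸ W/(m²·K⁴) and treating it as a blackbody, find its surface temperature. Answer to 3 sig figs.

T ≈ 7.34×10³ K

I = σT⁴, so T = (I/σ)^(1/4) = (1.648×10⁸/(5.670×10⁻⁸))^(1/4) = 7.34×10³ K.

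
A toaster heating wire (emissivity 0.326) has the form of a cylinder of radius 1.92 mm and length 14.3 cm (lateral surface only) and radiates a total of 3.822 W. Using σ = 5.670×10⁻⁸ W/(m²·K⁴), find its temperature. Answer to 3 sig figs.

Lateral area A = 2πrL = 2π×1.92×10⁻³×0.143 = 1.72511×10⁻³ m².
P = εσAT⁴ ⇒ T = (P/(εσA))^(1/4) = (3.822/(0.326×5.670×10⁻⁸×1.72511×10⁻³))^(1/4) = 588 K.

T ≈ 588 K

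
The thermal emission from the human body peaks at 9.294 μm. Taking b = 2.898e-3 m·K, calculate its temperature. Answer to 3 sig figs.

Wien's law gives T = b/λ_max = (2.898×10⁻³ m·K)/(9.294×10⁻⁶ m) = 312 K.

T ≈ 312 K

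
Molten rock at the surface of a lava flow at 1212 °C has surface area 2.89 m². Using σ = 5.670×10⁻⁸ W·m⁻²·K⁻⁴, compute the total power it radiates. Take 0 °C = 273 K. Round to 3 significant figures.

T = 1212 °C + 273 = 1485 K.
Area A = 2.89 m².
P = σAT⁴ = 5.670×10⁻⁸ × 2.89 × (1485)⁴ = 7.97×10⁵ W.

P ≈ 7.97×10⁵ W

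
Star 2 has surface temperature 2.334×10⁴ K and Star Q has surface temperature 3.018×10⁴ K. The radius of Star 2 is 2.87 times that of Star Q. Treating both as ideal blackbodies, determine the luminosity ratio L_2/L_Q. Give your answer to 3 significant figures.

L_2/L_Q ≈ 2.95

L ∝ R²T⁴, so L_2/L_Q = (R_2/R_Q)²(T_2/T_Q)⁴ = (2.87)² × (2.334×10⁴/3.018×10⁴)⁴ = 8.2369 × 0.357706 = 2.95.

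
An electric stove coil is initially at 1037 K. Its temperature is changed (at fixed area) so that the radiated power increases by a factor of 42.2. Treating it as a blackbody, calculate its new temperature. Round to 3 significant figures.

P ∝ T⁴, so T₂/T₁ = (P₂/P₁)^(1/4) = (42.2)^(1/4) = 2.54876.
T₂ = 1037 × 2.54876 = 2.64×10³ K.

T₂ ≈ 2.64×10³ K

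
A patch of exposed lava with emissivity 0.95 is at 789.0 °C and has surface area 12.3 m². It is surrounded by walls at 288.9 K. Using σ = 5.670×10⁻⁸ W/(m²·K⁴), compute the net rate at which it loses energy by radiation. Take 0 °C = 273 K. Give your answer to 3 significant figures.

Net loss ≈ 8.38×10⁵ W

T = 789.0 °C + 273 = 1062.0 K.
Area A = 12.3 m².
Net radiated power P_net = εσA(T⁴ − T₀⁴) = 0.95×5.670×10⁻⁸×12.3×(1062.0⁴ − 288.9⁴).
T⁴ − T₀⁴ = 1.27203×10¹² − 6.96611×10⁹ = 1.26506×10¹² K⁴, so P_net = 8.38×10⁵ W.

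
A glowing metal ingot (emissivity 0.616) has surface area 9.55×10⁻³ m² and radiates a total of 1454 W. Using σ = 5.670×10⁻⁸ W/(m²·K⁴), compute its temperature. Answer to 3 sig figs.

Area A = 9.55×10⁻³ m².
P = εσAT⁴ ⇒ T = (P/(εσA))^(1/4) = (1454/(0.616×5.670×10⁻⁸×9.55×10⁻³))^(1/4) = 1.44×10³ K.

T ≈ 1.44×10³ K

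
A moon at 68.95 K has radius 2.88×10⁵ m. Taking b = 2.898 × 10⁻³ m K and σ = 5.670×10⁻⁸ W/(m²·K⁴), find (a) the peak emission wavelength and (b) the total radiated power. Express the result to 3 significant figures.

(a) λ_max = b/T = 2.898×10⁻³/68.95 = 4.203×10⁻⁵ m = 42.0 μm.
Surface area A = 4πR² = 4π(2.88×10⁵ m)² = 1.04231×10¹² m².
(b) P = σAT⁴ = 5.670×10⁻⁸×1.04231×10¹²×(68.95)⁴ = 1.34×10¹² W.

λ_max ≈ 42.0 μm; P ≈ 1.34×10¹² W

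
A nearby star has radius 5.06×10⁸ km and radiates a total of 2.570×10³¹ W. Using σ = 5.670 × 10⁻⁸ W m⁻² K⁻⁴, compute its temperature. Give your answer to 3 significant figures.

T ≈ 3.45×10³ K

Surface area A = 4πR² = 4π(5.06×10¹¹ m)² = 3.21744×10²⁴ m².
P = σAT⁴ ⇒ T = (P/(σA))^(1/4) = (2.570×10³¹/(5.670×10⁻⁸×3.21744×10²⁴))^(1/4) = 3.45×10³ K.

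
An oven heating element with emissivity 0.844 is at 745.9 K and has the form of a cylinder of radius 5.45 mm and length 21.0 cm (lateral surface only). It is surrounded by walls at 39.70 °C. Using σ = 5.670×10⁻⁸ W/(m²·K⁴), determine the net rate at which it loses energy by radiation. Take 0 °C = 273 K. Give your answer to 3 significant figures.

Surroundings: T = 39.70 °C + 273 = 312.70 K.
Lateral area A = 2πrL = 2π×5.45×10⁻³×0.210 = 7.19111×10⁻³ m².
Net radiated power P_net = εσA(T⁴ − T₀⁴) = 0.844×5.670×10⁻⁸×7.19111×10⁻³×(745.9⁴ − 312.70⁴).
T⁴ − T₀⁴ = 3.09544×10¹¹ − 9.56118×10⁹ = 2.99983×10¹¹ K⁴, so P_net = 103 W.

Net loss ≈ 103 W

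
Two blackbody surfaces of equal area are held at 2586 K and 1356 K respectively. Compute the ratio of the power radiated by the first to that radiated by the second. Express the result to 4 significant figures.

With equal areas, P₁/P₂ = (T₁/T₂)⁴ = (2586/1356)⁴ = 13.23.

P₁/P₂ ≈ 13.23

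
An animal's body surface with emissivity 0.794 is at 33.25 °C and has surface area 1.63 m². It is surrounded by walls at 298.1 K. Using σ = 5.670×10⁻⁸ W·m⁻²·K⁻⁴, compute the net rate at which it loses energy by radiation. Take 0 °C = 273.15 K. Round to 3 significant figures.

T = 33.25 °C + 273.15 = 306.40 K.
Area A = 1.63 m².
Net radiated power P_net = εσA(T⁴ − T₀⁴) = 0.794×5.670×10⁻⁸×1.63×(306.40⁴ − 298.1⁴).
T⁴ − T₀⁴ = 8.81363×10⁹ − 7.89674×10⁹ = 9.16890×10⁸ K⁴, so P_net = 67.3 W.

Net loss ≈ 67.3 W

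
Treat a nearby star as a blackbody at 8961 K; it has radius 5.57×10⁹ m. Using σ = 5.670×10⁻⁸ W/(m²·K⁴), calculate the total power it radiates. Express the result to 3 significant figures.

Surface area A = 4πR² = 4π(5.57×10⁹ m)² = 3.89870×10²⁰ m².
P = σAT⁴ = 5.670×10⁻⁸ × 3.89870×10²⁰ × (8961)⁴ = 1.43×10²⁹ W.

P ≈ 1.43×10²⁹ W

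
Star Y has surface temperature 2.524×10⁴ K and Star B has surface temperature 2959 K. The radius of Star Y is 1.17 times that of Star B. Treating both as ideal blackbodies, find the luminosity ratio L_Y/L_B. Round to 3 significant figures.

L_Y/L_B ≈ 7.25×10³

L ∝ R²T⁴, so L_Y/L_B = (R_Y/R_B)²(T_Y/T_B)⁴ = (1.17)² × (2.524×10⁴/2959)⁴ = 1.3689 × 5293.92 = 7.25×10³.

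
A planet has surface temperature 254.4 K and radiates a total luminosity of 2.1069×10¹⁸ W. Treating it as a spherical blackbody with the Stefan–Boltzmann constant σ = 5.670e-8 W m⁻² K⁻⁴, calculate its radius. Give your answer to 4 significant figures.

R ≈ 2.657×10⁷ m

L = 4πR²σT⁴ ⇒ R = √(L/(4πσT⁴)).
σT⁴ = 237.493 W/m², so R = √(2.1069×10¹⁸/(4π×237.493)) = 2.657×10⁷ m.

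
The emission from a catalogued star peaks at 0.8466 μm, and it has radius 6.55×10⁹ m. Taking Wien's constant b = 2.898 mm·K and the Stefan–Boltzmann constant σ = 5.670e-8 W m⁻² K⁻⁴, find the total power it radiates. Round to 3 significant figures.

P ≈ 4.20×10²⁷ W

Wien's law: T = b/λ_max = 2.898×10⁻³/8.466×10⁻⁷ = 3423.10 K.
Surface area A = 4πR² = 4π(6.55×10⁹ m)² = 5.39129×10²⁰ m².
Then P = σAT⁴ = 5.670×10⁻⁸×5.39129×10²⁰×(3423.10)⁴ = 4.20×10²⁷ W.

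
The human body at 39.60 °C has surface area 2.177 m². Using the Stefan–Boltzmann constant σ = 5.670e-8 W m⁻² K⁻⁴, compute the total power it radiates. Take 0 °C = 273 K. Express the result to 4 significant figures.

P ≈ 1179 W

T = 39.60 °C + 273 = 312.60 K.
Area A = 2.177 m².
P = σAT⁴ = 5.670×10⁻⁸ × 2.177 × (312.60)⁴ = 1179 W.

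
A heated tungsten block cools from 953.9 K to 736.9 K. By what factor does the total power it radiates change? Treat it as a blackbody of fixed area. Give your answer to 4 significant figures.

P₂/P₁ ≈ 0.3561

P ∝ T⁴, so P₂/P₁ = (T₂/T₁)⁴ = (736.9/953.9)⁴ = (0.772513)⁴ = 0.3561.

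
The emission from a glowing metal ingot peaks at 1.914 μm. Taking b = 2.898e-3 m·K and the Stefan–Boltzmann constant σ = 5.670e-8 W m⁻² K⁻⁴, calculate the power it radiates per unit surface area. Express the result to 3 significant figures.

Wien's law: T = b/λ_max = 2.898×10⁻³/1.914×10⁻⁶ = 1514.11 K.
Then I = σT⁴ = 5.670×10⁻⁸×(1514.11)⁴ = 2.98×10⁵ W/m².

I ≈ 2.98×10⁵ W/m²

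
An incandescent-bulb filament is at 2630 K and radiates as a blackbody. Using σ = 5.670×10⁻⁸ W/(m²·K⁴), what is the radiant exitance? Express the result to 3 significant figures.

Stefan–Boltzmann: I = σT⁴ = 5.670×10⁻⁸ × (2630)⁴ = 2.71×10⁶ W/m².

I ≈ 2.71×10⁶ W/m²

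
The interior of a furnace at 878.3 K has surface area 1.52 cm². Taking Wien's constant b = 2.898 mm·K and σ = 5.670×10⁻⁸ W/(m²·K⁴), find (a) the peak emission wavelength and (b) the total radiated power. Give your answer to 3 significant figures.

λ_max ≈ 3.30 μm; P ≈ 5.13 W

(a) λ_max = b/T = 2.898×10⁻³/878.3 = 3.300×10⁻⁶ m = 3.30 μm.
Area A = 1.52 cm² = 1.52×10⁻⁴ m².
(b) P = σAT⁴ = 5.670×10⁻⁸×1.52×10⁻⁴×(878.3)⁴ = 5.13 W.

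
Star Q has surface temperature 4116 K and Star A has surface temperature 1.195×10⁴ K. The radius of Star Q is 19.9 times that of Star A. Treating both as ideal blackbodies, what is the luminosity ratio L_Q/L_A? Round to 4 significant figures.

L ∝ R²T⁴, so L_Q/L_A = (R_Q/R_A)²(T_Q/T_A)⁴ = (19.9)² × (4116/1.195×10⁴)⁴ = 396.01 × 0.0140744 = 5.574.

L_Q/L_A ≈ 5.574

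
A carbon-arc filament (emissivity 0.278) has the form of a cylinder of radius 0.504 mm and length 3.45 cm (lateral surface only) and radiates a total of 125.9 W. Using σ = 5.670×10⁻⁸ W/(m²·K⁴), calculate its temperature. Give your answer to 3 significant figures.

Lateral area A = 2πrL = 2π×5.04×10⁻⁴×0.0345 = 1.09252×10⁻⁴ m².
P = εσAT⁴ ⇒ T = (P/(εσA))^(1/4) = (125.9/(0.278×5.670×10⁻⁸×1.09252×10⁻⁴))^(1/4) = 2.92×10³ K.

T ≈ 2.92×10³ K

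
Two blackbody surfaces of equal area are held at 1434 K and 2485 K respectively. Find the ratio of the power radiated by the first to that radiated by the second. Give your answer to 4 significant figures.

With equal areas, P₁/P₂ = (T₁/T₂)⁴ = (1434/2485)⁴ = 0.1109.

P₁/P₂ ≈ 0.1109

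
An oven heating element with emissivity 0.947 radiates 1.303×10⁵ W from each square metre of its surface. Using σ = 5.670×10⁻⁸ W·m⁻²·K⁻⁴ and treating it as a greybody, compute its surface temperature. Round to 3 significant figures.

I = εσT⁴, so T = (I/εσ)^(1/4) = (1.303×10⁵/(0.947×5.670×10⁻⁸))^(1/4) = 1.25×10³ K.

T ≈ 1.25×10³ K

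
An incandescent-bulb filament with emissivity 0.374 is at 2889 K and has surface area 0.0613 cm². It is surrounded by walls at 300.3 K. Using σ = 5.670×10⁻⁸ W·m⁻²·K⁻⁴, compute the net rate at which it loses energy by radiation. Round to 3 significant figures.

Area A = 0.0613 cm² = 6.13×10⁻⁶ m².
Net radiated power P_net = εσA(T⁴ − T₀⁴) = 0.374×5.670×10⁻⁸×6.13×10⁻⁶×(2889⁴ − 300.3⁴).
T⁴ − T₀⁴ = 6.96611×10¹³ − 8.13245×10⁹ = 6.96530×10¹³ K⁴, so P_net = 9.05 W.

Net loss ≈ 9.05 W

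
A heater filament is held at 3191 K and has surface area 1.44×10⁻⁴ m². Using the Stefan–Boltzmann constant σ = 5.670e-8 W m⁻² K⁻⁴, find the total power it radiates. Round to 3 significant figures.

P ≈ 847 W

Area A = 1.44×10⁻⁴ m².
P = σAT⁴ = 5.670×10⁻⁸ × 1.44×10⁻⁴ × (3191)⁴ = 847 W.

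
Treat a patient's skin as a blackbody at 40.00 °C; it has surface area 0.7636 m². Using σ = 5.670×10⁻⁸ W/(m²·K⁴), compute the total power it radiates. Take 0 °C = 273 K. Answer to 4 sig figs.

T = 40.00 °C + 273 = 313.00 K.
Area A = 0.7636 m².
P = σAT⁴ = 5.670×10⁻⁸ × 0.7636 × (313.00)⁴ = 415.6 W.

P ≈ 415.6 W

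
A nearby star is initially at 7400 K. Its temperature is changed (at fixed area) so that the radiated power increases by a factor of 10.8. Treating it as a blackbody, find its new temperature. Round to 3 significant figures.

T₂ ≈ 1.34×10⁴ K

P ∝ T⁴, so T₂/T₁ = (P₂/P₁)^(1/4) = (10.8)^(1/4) = 1.81283.
T₂ = 7400 × 1.81283 = 1.34×10⁴ K.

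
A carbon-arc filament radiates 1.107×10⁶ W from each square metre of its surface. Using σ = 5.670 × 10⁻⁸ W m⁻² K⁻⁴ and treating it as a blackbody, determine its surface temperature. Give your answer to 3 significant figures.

T ≈ 2.10×10³ K

I = σT⁴, so T = (I/σ)^(1/4) = (1.107×10⁶/(5.670×10⁻⁸))^(1/4) = 2.10×10³ K.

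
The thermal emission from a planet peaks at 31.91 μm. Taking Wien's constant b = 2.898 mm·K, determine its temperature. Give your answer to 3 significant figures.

T ≈ 90.8 K

Wien's law gives T = b/λ_max = (2.898×10⁻³ m·K)/(3.191×10⁻⁵ m) = 90.8 K.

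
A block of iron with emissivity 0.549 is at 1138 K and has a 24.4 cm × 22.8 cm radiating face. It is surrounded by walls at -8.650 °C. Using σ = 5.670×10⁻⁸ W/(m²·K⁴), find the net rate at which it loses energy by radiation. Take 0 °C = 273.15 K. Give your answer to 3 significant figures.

Surroundings: T = -8.650 °C + 273.15 = 264.500 K.
Area A = 0.244 × 0.228 = 0.055632 m².
Net radiated power P_net = εσA(T⁴ − T₀⁴) = 0.549×5.670×10⁻⁸×0.055632×(1138⁴ − 264.500⁴).
T⁴ − T₀⁴ = 1.67714×10¹² − 4.89444×10⁹ = 1.67225×10¹² K⁴, so P_net = 2.90×10³ W.

Net loss ≈ 2.90×10³ W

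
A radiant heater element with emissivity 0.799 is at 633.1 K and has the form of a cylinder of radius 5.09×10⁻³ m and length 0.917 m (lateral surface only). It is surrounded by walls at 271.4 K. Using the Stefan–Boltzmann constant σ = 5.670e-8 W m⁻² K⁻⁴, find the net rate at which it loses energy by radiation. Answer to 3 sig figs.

Lateral area A = 2πrL = 2π×5.09×10⁻³×0.917 = 0.0293270 m².
Net radiated power P_net = εσA(T⁴ − T₀⁴) = 0.799×5.670×10⁻⁸×0.0293270×(633.1⁴ − 271.4⁴).
T⁴ − T₀⁴ = 1.60653×10¹¹ − 5.42550×10⁹ = 1.55228×10¹¹ K⁴, so P_net = 206 W.

Net loss ≈ 206 W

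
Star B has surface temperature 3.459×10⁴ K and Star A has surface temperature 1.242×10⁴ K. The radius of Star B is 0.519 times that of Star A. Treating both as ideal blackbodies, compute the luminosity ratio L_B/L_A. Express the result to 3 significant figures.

L_B/L_A ≈ 16.2

L ∝ R²T⁴, so L_B/L_A = (R_B/R_A)²(T_B/T_A)⁴ = (0.519)² × (3.459×10⁴/1.242×10⁴)⁴ = 0.269361 × 60.1611 = 16.2.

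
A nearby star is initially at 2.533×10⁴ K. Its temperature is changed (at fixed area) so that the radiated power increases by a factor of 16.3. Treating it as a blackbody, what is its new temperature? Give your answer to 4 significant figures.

T₂ ≈ 5.090×10⁴ K

P ∝ T⁴, so T₂/T₁ = (P₂/P₁)^(1/4) = (16.3)^(1/4) = 2.00931.
T₂ = 2.533×10⁴ × 2.00931 = 5.090×10⁴ K.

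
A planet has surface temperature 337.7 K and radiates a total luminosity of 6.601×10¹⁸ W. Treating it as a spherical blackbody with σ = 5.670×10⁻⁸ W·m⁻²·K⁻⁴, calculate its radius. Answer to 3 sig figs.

L = 4πR²σT⁴ ⇒ R = √(L/(4πσT⁴)).
σT⁴ = 737.407 W/m², so R = √(6.601×10¹⁸/(4π×737.407)) = 2.67×10⁷ m.

R ≈ 2.67×10⁷ m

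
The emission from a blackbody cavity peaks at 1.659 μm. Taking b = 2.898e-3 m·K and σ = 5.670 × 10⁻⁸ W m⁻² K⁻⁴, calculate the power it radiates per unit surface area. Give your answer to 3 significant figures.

I ≈ 5.28×10⁵ W/m²

Wien's law: T = b/λ_max = 2.898×10⁻³/1.659×10⁻⁶ = 1746.84 K.
Then I = σT⁴ = 5.670×10⁻⁸×(1746.84)⁴ = 5.28×10⁵ W/m².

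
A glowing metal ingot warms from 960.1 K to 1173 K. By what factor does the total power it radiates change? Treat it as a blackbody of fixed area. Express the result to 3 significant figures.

P ∝ T⁴, so P₂/P₁ = (T₂/T₁)⁴ = (1173/960.1)⁴ = (1.22175)⁴ = 2.23.

P₂/P₁ ≈ 2.23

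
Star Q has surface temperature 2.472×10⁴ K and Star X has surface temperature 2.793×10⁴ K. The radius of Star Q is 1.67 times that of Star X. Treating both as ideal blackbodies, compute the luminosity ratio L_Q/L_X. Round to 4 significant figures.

L_Q/L_X ≈ 1.711

L ∝ R²T⁴, so L_Q/L_X = (R_Q/R_X)²(T_Q/T_X)⁴ = (1.67)² × (2.472×10⁴/2.793×10⁴)⁴ = 2.7889 × 0.613635 = 1.711.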